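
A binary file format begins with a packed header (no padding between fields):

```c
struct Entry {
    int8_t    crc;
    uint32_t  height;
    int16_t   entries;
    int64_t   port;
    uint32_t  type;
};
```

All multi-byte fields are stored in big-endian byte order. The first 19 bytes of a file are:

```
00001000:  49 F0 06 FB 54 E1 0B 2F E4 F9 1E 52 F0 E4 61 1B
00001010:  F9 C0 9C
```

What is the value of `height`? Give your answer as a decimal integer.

4026989396

`height` follows `crc` (1 byte), so it starts at byte offset 1 and occupies 4 bytes.
Bytes at offsets 1..4: F0 06 FB 54.
Big-endian stores the most-significant byte at the lowest address.
The bytes are already most-significant first: 0xF006FB54.
0xF006FB54 = 4026989396.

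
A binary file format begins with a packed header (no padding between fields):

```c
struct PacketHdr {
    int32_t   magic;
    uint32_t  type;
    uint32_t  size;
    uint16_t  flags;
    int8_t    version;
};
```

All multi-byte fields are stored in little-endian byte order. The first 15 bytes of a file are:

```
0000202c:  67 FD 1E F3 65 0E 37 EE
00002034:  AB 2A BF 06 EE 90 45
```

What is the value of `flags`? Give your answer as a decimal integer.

`flags` follows `magic` (4 B), `type` (4 B), `size` (4 B), so it starts at offset 4 + 4 + 4 = 12 and occupies 2 bytes.
Bytes at offsets 12..13: EE 90.
Little-endian: lowest address holds the least-significant byte.
Reassemble most-significant byte first: 90 EE → 0x90EE.
0x90EE = 37102.

37102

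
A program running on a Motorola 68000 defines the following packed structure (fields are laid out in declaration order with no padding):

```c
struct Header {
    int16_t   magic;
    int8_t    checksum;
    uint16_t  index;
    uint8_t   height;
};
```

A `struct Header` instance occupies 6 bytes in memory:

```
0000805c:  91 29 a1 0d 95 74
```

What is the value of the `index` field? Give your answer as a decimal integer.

3477

`index` follows `magic` (2 B), `checksum` (1 B), so it starts at offset 2 + 1 = 3 and occupies 2 bytes.
Bytes at offsets 3..4: 0D 95.
In big-endian order the high byte comes first in memory.
The bytes are already most-significant first: 0x0D95.
0x0D95 = 3477.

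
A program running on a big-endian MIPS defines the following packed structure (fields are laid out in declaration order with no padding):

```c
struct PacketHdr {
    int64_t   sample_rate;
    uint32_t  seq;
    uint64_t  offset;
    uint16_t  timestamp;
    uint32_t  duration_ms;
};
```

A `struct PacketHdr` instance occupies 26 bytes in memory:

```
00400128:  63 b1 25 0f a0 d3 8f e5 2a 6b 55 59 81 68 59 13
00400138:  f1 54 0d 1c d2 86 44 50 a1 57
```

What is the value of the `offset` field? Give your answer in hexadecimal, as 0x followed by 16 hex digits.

`offset` follows `sample_rate` (8 B), `seq` (4 B), so it starts at offset 8 + 4 = 12 and occupies 8 bytes.
Bytes at offsets 12..19: 81 68 59 13 F1 54 0D 1C.
Big-endian: lowest address holds the most-significant byte.
The bytes are already most-significant first: 0x81685913F1540D1C.

0x81685913F1540D1C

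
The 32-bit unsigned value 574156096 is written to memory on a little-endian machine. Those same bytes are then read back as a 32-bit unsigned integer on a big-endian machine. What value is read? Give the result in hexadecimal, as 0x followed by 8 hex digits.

574156096 in 32-bit hexadecimal is 0x2238ED40.
Stored little-endian, the bytes at ascending addresses are 40 ED 38 22.
Read back as big-endian, the last byte is least significant, giving 0x40ED3822.

0x40ED3822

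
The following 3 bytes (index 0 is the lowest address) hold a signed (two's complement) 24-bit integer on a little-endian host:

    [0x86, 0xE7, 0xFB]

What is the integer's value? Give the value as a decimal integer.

In little-endian order the low byte comes first in memory.
Reassemble most-significant byte first: FB E7 86 → 0xFBE786.
Top bit is set, so as a signed 24-bit value this is 0xFBE786 − 2^24 = -268410.

-268410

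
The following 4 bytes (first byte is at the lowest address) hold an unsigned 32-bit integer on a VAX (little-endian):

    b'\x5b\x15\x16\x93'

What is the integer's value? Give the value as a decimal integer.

2467698011

Little-endian: lowest address holds the least-significant byte.
Reassemble most-significant byte first: 93 16 15 5B → 0x9316155B.
0x9316155B = 2467698011.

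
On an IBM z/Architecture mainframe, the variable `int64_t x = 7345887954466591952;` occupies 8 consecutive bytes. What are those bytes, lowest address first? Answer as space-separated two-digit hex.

7345887954466591952 in hexadecimal, padded to 64 bits, is 0x65F1D62CA5CD54D0.
Split into bytes (most-significant first): 65 F1 D6 2C A5 CD 54 D0.
Big-endian stores the most-significant byte at the lowest address.
So the memory order matches the most-significant-first order: 65 F1 D6 2C A5 CD 54 D0.

65 F1 D6 2C A5 CD 54 D0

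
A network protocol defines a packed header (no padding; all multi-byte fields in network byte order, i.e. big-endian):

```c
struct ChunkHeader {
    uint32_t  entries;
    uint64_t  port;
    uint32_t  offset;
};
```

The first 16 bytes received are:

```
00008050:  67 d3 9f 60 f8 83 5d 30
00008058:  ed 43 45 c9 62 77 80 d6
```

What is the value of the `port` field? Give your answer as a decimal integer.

`port` follows `entries` (4 bytes), so it starts at byte offset 4 and occupies 8 bytes.
Bytes at offsets 4..11: F8 83 5D 30 ED 43 45 C9.
Big-endian stores the most-significant byte at the lowest address.
The bytes are already most-significant first: 0xF8835D30ED4345C9.
0xF8835D30ED4345C9 = 17907259008075646409.

17907259008075646409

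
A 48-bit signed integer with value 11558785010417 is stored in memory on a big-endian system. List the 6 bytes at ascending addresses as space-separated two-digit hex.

11558785010417 in hexadecimal, padded to 48 bits, is 0x0A833D464AF1.
Split into bytes (most-significant first): 0A 83 3D 46 4A F1.
Big-endian: lowest address holds the most-significant byte.
So the memory order matches the most-significant-first order: 0A 83 3D 46 4A F1.

0A 83 3D 46 4A F1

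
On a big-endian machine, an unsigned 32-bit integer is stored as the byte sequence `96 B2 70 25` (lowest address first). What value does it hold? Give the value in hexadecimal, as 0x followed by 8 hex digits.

Big-endian stores the most-significant byte at the lowest address.
The bytes are already most-significant first: 0x96B27025.

0x96B27025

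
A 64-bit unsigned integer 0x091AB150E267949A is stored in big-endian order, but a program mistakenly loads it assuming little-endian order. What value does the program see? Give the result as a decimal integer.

11138642000108132873

Stored big-endian, the bytes at ascending addresses are 09 1A B1 50 E2 67 94 9A.
Read back as little-endian, the first byte is least significant, giving 0x9A9467E250B11A09.
0x9A9467E250B11A09 = 11138642000108132873.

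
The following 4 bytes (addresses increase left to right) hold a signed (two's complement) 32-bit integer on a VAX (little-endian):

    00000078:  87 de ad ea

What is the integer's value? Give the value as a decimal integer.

-357704057

Little-endian stores the least-significant byte at the lowest address.
Reassemble most-significant byte first: EA AD DE 87 → 0xEAADDE87.
Top bit is set, so as a signed 32-bit value this is 0xEAADDE87 − 2^32 = -357704057.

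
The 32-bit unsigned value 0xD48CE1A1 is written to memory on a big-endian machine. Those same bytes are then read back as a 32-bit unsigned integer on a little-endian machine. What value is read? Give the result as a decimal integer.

2715913428

Stored big-endian, the bytes at ascending addresses are D4 8C E1 A1.
Read back as little-endian, the first byte is least significant, giving 0xA1E18CD4.
0xA1E18CD4 = 2715913428.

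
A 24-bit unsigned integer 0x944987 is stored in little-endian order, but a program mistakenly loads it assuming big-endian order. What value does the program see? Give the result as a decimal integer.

Stored little-endian, the bytes at ascending addresses are 87 49 94.
Read back as big-endian, the last byte is least significant, giving 0x874994.
0x874994 = 8866196.

8866196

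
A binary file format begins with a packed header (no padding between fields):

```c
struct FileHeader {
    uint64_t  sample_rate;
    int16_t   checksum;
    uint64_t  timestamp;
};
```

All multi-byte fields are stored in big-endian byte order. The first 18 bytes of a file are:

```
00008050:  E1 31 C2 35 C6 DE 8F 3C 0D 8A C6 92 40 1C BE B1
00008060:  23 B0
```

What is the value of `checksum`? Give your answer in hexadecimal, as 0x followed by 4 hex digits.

0x0D8A

`checksum` follows `sample_rate` (8 bytes), so it starts at byte offset 8 and occupies 2 bytes.
Bytes at offsets 8..9: 0D 8A.
In big-endian order the high byte comes first in memory.
The bytes are already most-significant first: 0x0D8A.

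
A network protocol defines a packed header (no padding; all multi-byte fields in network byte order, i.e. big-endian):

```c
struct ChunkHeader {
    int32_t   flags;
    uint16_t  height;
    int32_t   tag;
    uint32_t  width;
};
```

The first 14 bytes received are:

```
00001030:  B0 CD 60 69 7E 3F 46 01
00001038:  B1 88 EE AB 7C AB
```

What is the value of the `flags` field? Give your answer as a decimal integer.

`flags` is the first field, at byte offset 0, occupying 4 bytes.
Bytes at offsets 0..3: B0 CD 60 69.
Big-endian: lowest address holds the most-significant byte.
The bytes are already most-significant first: 0xB0CD6069.
Top bit is set, so as a signed 32-bit value this is 0xB0CD6069 − 2^32 = -1328717719.

-1328717719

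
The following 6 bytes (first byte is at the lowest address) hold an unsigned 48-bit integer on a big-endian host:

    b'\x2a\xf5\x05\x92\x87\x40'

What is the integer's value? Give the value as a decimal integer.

47231848843072

Big-endian stores the most-significant byte at the lowest address.
The bytes are already most-significant first: 0x2AF505928740.
0x2AF505928740 = 47231848843072.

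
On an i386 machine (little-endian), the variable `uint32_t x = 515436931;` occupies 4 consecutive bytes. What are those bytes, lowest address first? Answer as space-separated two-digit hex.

83 F1 B8 1E

515436931 in hexadecimal, padded to 32 bits, is 0x1EB8F183.
Split into bytes (most-significant first): 1E B8 F1 83.
Little-endian: lowest address holds the least-significant byte.
So at ascending addresses the bytes are 83 F1 B8 1E.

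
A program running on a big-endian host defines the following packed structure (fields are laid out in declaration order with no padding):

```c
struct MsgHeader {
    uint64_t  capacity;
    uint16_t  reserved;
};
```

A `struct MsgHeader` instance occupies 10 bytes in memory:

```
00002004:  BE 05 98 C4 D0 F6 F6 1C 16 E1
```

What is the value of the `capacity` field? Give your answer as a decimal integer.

`capacity` is the first field, at byte offset 0, occupying 8 bytes.
Bytes at offsets 0..7: BE 05 98 C4 D0 F6 F6 1C.
Big-endian stores the most-significant byte at the lowest address.
The bytes are already most-significant first: 0xBE0598C4D0F6F61C.
0xBE0598C4D0F6F61C = 13692518213176718876.

13692518213176718876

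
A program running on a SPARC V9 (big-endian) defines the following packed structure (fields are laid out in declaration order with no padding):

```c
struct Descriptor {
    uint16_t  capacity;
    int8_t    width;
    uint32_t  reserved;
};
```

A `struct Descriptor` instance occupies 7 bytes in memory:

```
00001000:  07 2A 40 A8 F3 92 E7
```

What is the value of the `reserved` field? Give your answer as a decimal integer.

2834535143

`reserved` follows `capacity` (2 B), `width` (1 B), so it starts at offset 2 + 1 = 3 and occupies 4 bytes.
Bytes at offsets 3..6: A8 F3 92 E7.
Big-endian stores the most-significant byte at the lowest address.
The bytes are already most-significant first: 0xA8F392E7.
0xA8F392E7 = 2834535143.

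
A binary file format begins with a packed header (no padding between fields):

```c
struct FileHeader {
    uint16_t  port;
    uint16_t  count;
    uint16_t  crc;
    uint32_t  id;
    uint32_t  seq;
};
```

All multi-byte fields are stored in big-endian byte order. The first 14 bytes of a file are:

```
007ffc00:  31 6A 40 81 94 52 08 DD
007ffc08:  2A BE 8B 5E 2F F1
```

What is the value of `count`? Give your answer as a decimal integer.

`count` follows `port` (2 bytes), so it starts at byte offset 2 and occupies 2 bytes.
Bytes at offsets 2..3: 40 81.
In big-endian order the high byte comes first in memory.
The bytes are already most-significant first: 0x4081.
0x4081 = 16513.

16513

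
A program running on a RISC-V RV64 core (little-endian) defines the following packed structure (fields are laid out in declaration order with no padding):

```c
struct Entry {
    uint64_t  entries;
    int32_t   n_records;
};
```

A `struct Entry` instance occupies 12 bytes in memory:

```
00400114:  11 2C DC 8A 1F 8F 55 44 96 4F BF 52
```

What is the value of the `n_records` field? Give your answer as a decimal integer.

`n_records` follows `entries` (8 bytes), so it starts at byte offset 8 and occupies 4 bytes.
Bytes at offsets 8..11: 96 4F BF 52.
In little-endian order the low byte comes first in memory.
Reassemble most-significant byte first: 52 BF 4F 96 → 0x52BF4F96.
0x52BF4F96 = 1388269462.

1388269462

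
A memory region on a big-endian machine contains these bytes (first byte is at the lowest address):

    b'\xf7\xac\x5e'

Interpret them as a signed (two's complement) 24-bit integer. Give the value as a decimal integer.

-545698

Big-endian stores the most-significant byte at the lowest address.
The bytes are already most-significant first: 0xF7AC5E.
Top bit is set, so as a signed 24-bit value this is 0xF7AC5E − 2^24 = -545698.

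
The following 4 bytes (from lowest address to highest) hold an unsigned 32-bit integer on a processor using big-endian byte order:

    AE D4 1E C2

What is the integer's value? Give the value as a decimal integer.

2933137090

Big-endian: lowest address holds the most-significant byte.
The bytes are already most-significant first: 0xAED41EC2.
0xAED41EC2 = 2933137090.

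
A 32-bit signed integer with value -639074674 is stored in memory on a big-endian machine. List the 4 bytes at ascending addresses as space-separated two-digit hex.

Two's complement of -639074674 in 32 bits: 639074674 = 0x26178172; invert → 0xD9E87E8D; add 1 → 0xD9E87E8E.
Split into bytes (most-significant first): D9 E8 7E 8E.
Big-endian stores the most-significant byte at the lowest address.
So the memory order matches the most-significant-first order: D9 E8 7E 8E.

D9 E8 7E 8E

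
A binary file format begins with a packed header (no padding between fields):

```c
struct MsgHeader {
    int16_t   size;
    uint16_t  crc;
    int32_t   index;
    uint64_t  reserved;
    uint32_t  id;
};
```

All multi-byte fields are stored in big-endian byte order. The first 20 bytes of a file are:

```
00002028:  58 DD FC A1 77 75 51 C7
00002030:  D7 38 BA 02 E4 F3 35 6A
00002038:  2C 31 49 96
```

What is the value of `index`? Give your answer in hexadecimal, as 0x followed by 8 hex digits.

0x777551C7

`index` follows `size` (2 B), `crc` (2 B), so it starts at offset 2 + 2 = 4 and occupies 4 bytes.
Bytes at offsets 4..7: 77 75 51 C7.
Big-endian stores the most-significant byte at the lowest address.
The bytes are already most-significant first: 0x777551C7.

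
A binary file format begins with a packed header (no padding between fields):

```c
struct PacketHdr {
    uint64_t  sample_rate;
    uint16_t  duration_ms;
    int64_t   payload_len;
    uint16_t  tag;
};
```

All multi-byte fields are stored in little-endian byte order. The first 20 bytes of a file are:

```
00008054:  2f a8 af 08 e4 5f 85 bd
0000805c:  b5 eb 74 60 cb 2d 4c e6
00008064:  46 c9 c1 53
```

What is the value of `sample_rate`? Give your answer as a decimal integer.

`sample_rate` is the first field, at byte offset 0, occupying 8 bytes.
Bytes at offsets 0..7: 2F A8 AF 08 E4 5F 85 BD.
In little-endian order the low byte comes first in memory.
Reassemble most-significant byte first: BD 85 5F E4 08 AF A8 2F → 0xBD855FE408AFA82F.
0xBD855FE408AFA82F = 13656426878073808943.

13656426878073808943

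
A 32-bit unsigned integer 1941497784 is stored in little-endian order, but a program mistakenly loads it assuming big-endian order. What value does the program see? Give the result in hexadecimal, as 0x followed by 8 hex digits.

0xB8E7B873

1941497784 in 32-bit hexadecimal is 0x73B8E7B8.
Stored little-endian, the bytes at ascending addresses are B8 E7 B8 73.
Read back as big-endian, the last byte is least significant, giving 0xB8E7B873.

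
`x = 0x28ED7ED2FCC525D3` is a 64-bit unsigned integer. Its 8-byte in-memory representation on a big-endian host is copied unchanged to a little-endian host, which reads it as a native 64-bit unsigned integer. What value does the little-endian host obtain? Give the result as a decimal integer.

15214784605795052840

Stored big-endian, the bytes at ascending addresses are 28 ED 7E D2 FC C5 25 D3.
Read back as little-endian, the first byte is least significant, giving 0xD325C5FCD27EED28.
0xD325C5FCD27EED28 = 15214784605795052840.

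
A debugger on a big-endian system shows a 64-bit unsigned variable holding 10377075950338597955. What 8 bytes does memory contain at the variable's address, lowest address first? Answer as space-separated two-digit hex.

90 02 C7 98 C3 2E 64 43

10377075950338597955 in hexadecimal, padded to 64 bits, is 0x9002C798C32E6443.
Split into bytes (most-significant first): 90 02 C7 98 C3 2E 64 43.
In big-endian order the high byte comes first in memory.
So the memory order matches the most-significant-first order: 90 02 C7 98 C3 2E 64 43.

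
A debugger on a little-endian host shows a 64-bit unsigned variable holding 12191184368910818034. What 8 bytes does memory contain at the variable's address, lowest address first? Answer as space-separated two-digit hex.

F2 5A 39 84 97 C9 2F A9

12191184368910818034 in hexadecimal, padded to 64 bits, is 0xA92FC99784395AF2.
Split into bytes (most-significant first): A9 2F C9 97 84 39 5A F2.
Little-endian: lowest address holds the least-significant byte.
So at ascending addresses the bytes are F2 5A 39 84 97 C9 2F A9.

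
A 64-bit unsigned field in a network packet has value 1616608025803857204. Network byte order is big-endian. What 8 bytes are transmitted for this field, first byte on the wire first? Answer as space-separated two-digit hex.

1616608025803857204 in hexadecimal, padded to 64 bits, is 0x166F586F2F159D34.
Split into bytes (most-significant first): 16 6F 58 6F 2F 15 9D 34.
In big-endian order the high byte comes first in memory.
So the memory order matches the most-significant-first order: 16 6F 58 6F 2F 15 9D 34.

16 6F 58 6F 2F 15 9D 34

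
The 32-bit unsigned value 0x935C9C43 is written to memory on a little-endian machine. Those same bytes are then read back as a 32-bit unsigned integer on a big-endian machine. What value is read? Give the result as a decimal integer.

Stored little-endian, the bytes at ascending addresses are 43 9C 5C 93.
Read back as big-endian, the last byte is least significant, giving 0x439C5C93.
0x439C5C93 = 1134320787.

1134320787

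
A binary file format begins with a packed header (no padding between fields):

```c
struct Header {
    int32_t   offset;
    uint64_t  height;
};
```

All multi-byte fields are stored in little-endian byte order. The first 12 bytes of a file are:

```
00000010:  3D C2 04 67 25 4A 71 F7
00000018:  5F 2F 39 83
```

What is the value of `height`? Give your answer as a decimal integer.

`height` follows `offset` (4 bytes), so it starts at byte offset 4 and occupies 8 bytes.
Bytes at offsets 4..11: 25 4A 71 F7 5F 2F 39 83.
Little-endian: lowest address holds the least-significant byte.
Reassemble most-significant byte first: 83 39 2F 5F F7 71 4A 25 → 0x83392F5FF7714A25.
0x83392F5FF7714A25 = 9455640981860862501.

9455640981860862501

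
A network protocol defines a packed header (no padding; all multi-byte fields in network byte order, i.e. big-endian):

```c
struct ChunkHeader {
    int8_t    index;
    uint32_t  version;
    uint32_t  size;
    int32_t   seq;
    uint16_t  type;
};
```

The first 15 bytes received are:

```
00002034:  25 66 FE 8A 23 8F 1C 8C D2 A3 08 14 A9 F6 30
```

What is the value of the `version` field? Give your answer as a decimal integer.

1727957539

`version` follows `index` (1 byte), so it starts at byte offset 1 and occupies 4 bytes.
Bytes at offsets 1..4: 66 FE 8A 23.
In big-endian order the high byte comes first in memory.
The bytes are already most-significant first: 0x66FE8A23.
0x66FE8A23 = 1727957539.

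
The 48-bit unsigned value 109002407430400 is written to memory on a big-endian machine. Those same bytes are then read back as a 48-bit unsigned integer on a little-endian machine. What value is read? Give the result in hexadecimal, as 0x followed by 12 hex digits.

109002407430400 in 48-bit hexadecimal is 0x632319C64900.
Stored big-endian, the bytes at ascending addresses are 63 23 19 C6 49 00.
Read back as little-endian, the first byte is least significant, giving 0x0049C6192363.

0x0049C6192363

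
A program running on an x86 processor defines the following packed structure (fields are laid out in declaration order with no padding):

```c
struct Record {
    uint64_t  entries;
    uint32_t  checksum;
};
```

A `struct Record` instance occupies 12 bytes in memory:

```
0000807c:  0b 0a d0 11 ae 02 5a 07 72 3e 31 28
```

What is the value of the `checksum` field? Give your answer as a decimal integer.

674315890

`checksum` follows `entries` (8 bytes), so it starts at byte offset 8 and occupies 4 bytes.
Bytes at offsets 8..11: 72 3E 31 28.
Little-endian: lowest address holds the least-significant byte.
Reassemble most-significant byte first: 28 31 3E 72 → 0x28313E72.
0x28313E72 = 674315890.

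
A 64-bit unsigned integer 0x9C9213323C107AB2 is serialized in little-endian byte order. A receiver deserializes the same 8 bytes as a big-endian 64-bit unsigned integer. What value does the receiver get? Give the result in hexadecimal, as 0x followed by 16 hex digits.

Stored little-endian, the bytes at ascending addresses are B2 7A 10 3C 32 13 92 9C.
Read back as big-endian, the last byte is least significant, giving 0xB27A103C3213929C.

0xB27A103C3213929C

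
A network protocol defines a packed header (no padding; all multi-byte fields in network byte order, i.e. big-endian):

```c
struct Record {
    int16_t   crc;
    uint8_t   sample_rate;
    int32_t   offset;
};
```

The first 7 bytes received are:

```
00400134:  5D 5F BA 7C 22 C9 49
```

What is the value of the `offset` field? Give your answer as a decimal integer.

`offset` follows `crc` (2 B), `sample_rate` (1 B), so it starts at offset 2 + 1 = 3 and occupies 4 bytes.
Bytes at offsets 3..6: 7C 22 C9 49.
In big-endian order the high byte comes first in memory.
The bytes are already most-significant first: 0x7C22C949.
0x7C22C949 = 2082654537.

2082654537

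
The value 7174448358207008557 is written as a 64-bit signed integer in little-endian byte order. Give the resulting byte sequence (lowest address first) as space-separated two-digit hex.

2D 2F 50 1A C5 C2 90 63

7174448358207008557 in hexadecimal, padded to 64 bits, is 0x6390C2C51A502F2D.
Split into bytes (most-significant first): 63 90 C2 C5 1A 50 2F 2D.
Little-endian: lowest address holds the least-significant byte.
So at ascending addresses the bytes are 2D 2F 50 1A C5 C2 90 63.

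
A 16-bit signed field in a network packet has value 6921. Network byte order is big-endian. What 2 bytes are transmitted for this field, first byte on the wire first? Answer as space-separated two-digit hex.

1B 09

6921 in hexadecimal, padded to 16 bits, is 0x1B09.
Split into bytes (most-significant first): 1B 09.
In big-endian order the high byte comes first in memory.
So the memory order matches the most-significant-first order: 1B 09.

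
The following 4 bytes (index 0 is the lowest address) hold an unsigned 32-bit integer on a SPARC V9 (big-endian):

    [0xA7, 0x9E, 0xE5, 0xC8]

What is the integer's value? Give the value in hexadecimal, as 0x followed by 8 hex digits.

0xA79EE5C8

Big-endian stores the most-significant byte at the lowest address.
The bytes are already most-significant first: 0xA79EE5C8.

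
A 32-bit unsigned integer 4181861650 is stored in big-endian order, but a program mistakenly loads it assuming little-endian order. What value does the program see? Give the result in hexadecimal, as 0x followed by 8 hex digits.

0x122542F9

4181861650 in 32-bit hexadecimal is 0xF9422512.
Stored big-endian, the bytes at ascending addresses are F9 42 25 12.
Read back as little-endian, the first byte is least significant, giving 0x122542F9.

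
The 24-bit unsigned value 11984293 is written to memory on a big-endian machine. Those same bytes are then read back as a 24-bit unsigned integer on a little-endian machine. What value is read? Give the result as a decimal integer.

10870198

11984293 in 24-bit hexadecimal is 0xB6DDA5.
Stored big-endian, the bytes at ascending addresses are B6 DD A5.
Read back as little-endian, the first byte is least significant, giving 0xA5DDB6.
0xA5DDB6 = 10870198.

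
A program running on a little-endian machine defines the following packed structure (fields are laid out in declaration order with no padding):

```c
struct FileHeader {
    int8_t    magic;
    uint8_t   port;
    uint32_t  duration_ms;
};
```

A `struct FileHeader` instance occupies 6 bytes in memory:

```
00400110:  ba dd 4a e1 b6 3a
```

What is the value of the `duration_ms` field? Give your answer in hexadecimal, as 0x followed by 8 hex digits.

`duration_ms` follows `magic` (1 B), `port` (1 B), so it starts at offset 1 + 1 = 2 and occupies 4 bytes.
Bytes at offsets 2..5: 4A E1 B6 3A.
In little-endian order the low byte comes first in memory.
Reassemble most-significant byte first: 3A B6 E1 4A → 0x3AB6E14A.

0x3AB6E14A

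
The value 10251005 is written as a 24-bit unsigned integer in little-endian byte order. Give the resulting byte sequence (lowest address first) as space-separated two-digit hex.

FD 6A 9C

10251005 in hexadecimal, padded to 24 bits, is 0x9C6AFD.
Split into bytes (most-significant first): 9C 6A FD.
Little-endian stores the least-significant byte at the lowest address.
So at ascending addresses the bytes are FD 6A 9C.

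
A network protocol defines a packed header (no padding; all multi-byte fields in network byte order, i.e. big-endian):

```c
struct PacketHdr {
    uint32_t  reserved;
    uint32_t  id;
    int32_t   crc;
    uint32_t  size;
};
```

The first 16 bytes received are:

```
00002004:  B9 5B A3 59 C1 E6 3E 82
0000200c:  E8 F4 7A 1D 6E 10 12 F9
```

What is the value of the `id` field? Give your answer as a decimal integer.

`id` follows `reserved` (4 bytes), so it starts at byte offset 4 and occupies 4 bytes.
Bytes at offsets 4..7: C1 E6 3E 82.
Big-endian: lowest address holds the most-significant byte.
The bytes are already most-significant first: 0xC1E63E82.
0xC1E63E82 = 3253091970.

3253091970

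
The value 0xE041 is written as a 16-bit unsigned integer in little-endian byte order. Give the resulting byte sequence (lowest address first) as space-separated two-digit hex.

Split into bytes (most-significant first): E0 41.
Little-endian stores the least-significant byte at the lowest address.
So at ascending addresses the bytes are 41 E0.

41 E0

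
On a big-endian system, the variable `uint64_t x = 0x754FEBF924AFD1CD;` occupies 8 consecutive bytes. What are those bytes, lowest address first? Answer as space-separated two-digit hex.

75 4F EB F9 24 AF D1 CD

Split into bytes (most-significant first): 75 4F EB F9 24 AF D1 CD.
In big-endian order the high byte comes first in memory.
So the memory order matches the most-significant-first order: 75 4F EB F9 24 AF D1 CD.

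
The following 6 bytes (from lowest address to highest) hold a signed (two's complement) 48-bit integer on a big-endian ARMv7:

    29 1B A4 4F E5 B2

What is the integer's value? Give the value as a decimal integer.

Big-endian: lowest address holds the most-significant byte.
The bytes are already most-significant first: 0x291BA44FE5B2.
0x291BA44FE5B2 = 45198697555378.

45198697555378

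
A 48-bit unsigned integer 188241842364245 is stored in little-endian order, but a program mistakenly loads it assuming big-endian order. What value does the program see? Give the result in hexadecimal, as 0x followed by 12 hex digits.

188241842364245 in 48-bit hexadecimal is 0xAB3478255F55.
Stored little-endian, the bytes at ascending addresses are 55 5F 25 78 34 AB.
Read back as big-endian, the last byte is least significant, giving 0x555F257834AB.

0x555F257834AB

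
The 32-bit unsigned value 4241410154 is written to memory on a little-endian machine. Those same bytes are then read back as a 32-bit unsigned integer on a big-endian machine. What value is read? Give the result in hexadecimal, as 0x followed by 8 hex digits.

0x6AC8CEFC

4241410154 in 32-bit hexadecimal is 0xFCCEC86A.
Stored little-endian, the bytes at ascending addresses are 6A C8 CE FC.
Read back as big-endian, the last byte is least significant, giving 0x6AC8CEFC.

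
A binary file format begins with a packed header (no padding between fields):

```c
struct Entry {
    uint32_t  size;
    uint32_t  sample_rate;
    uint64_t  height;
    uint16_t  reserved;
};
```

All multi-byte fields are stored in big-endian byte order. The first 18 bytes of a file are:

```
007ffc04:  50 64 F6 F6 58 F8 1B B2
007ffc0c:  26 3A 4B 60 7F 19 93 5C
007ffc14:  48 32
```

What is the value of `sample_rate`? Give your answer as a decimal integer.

1492655026

`sample_rate` follows `size` (4 bytes), so it starts at byte offset 4 and occupies 4 bytes.
Bytes at offsets 4..7: 58 F8 1B B2.
Big-endian: lowest address holds the most-significant byte.
The bytes are already most-significant first: 0x58F81BB2.
0x58F81BB2 = 1492655026.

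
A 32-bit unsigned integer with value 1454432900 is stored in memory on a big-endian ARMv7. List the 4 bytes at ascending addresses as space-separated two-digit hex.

1454432900 in hexadecimal, padded to 32 bits, is 0x56B0E284.
Split into bytes (most-significant first): 56 B0 E2 84.
In big-endian order the high byte comes first in memory.
So the memory order matches the most-significant-first order: 56 B0 E2 84.

56 B0 E2 84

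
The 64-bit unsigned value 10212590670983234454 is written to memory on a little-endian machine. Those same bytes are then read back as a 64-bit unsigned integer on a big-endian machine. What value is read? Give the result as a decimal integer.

10212590670983234454 in 64-bit hexadecimal is 0x8DBA691B4C6C8396.
Stored little-endian, the bytes at ascending addresses are 96 83 6C 4C 1B 69 BA 8D.
Read back as big-endian, the last byte is least significant, giving 0x96836C4C1B69BA8D.
0x96836C4C1B69BA8D = 10845631401771514509.

10845631401771514509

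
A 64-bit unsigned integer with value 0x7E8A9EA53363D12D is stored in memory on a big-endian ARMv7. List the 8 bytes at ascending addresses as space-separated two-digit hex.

Split into bytes (most-significant first): 7E 8A 9E A5 33 63 D1 2D.
Big-endian stores the most-significant byte at the lowest address.
So the memory order matches the most-significant-first order: 7E 8A 9E A5 33 63 D1 2D.

7E 8A 9E A5 33 63 D1 2D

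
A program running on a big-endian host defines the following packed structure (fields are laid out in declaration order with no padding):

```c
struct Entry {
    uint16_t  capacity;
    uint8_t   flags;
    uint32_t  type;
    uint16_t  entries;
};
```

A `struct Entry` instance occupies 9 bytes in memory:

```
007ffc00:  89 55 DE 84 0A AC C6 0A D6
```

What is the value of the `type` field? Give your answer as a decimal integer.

2215292102

`type` follows `capacity` (2 B), `flags` (1 B), so it starts at offset 2 + 1 = 3 and occupies 4 bytes.
Bytes at offsets 3..6: 84 0A AC C6.
Big-endian stores the most-significant byte at the lowest address.
The bytes are already most-significant first: 0x840AACC6.
0x840AACC6 = 2215292102.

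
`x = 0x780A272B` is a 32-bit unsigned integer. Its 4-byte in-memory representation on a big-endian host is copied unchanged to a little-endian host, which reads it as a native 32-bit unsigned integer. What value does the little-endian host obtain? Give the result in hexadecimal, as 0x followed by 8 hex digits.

0x2B270A78

Stored big-endian, the bytes at ascending addresses are 78 0A 27 2B.
Read back as little-endian, the first byte is least significant, giving 0x2B270A78.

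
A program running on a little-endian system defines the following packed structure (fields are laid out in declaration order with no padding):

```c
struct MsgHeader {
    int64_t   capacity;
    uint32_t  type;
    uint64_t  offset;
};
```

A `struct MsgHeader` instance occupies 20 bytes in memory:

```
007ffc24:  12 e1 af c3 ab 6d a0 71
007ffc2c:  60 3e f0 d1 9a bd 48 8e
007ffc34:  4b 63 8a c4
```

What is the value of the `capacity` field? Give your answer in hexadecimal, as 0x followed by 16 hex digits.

0x71A06DABC3AFE112

`capacity` is the first field, at byte offset 0, occupying 8 bytes.
Bytes at offsets 0..7: 12 E1 AF C3 AB 6D A0 71.
Little-endian: lowest address holds the least-significant byte.
Reassemble most-significant byte first: 71 A0 6D AB C3 AF E1 12 → 0x71A06DABC3AFE112.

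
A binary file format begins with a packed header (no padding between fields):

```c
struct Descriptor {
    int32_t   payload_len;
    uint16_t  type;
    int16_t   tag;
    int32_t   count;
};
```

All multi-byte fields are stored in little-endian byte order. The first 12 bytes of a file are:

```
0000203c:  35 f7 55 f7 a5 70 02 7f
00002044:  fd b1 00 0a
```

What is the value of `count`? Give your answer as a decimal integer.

`count` follows `payload_len` (4 B), `type` (2 B), `tag` (2 B), so it starts at offset 4 + 2 + 2 = 8 and occupies 4 bytes.
Bytes at offsets 8..11: FD B1 00 0A.
Little-endian: lowest address holds the least-significant byte.
Reassemble most-significant byte first: 0A 00 B1 FD → 0x0A00B1FD.
0x0A00B1FD = 167817725.

167817725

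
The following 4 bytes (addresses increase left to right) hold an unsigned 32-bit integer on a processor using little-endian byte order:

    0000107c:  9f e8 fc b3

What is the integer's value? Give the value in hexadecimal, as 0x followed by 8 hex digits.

In little-endian order the low byte comes first in memory.
Reassemble most-significant byte first: B3 FC E8 9F → 0xB3FCE89F.

0xB3FCE89F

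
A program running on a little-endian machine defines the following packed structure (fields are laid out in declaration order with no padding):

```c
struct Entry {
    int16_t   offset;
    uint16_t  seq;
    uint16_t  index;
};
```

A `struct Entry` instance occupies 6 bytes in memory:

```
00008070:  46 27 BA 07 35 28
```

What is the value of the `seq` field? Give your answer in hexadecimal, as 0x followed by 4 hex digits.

0x07BA

`seq` follows `offset` (2 bytes), so it starts at byte offset 2 and occupies 2 bytes.
Bytes at offsets 2..3: BA 07.
In little-endian order the low byte comes first in memory.
Reassemble most-significant byte first: 07 BA → 0x07BA.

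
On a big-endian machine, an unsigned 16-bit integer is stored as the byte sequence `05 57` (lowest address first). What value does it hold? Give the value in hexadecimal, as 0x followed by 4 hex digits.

0x0557

Big-endian: lowest address holds the most-significant byte.
The bytes are already most-significant first: 0x0557.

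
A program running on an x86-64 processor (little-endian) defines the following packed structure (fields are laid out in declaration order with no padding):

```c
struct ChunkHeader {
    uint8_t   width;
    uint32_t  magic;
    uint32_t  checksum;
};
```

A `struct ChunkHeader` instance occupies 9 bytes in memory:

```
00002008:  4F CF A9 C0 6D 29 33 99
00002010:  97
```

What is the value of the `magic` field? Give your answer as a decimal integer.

1841342927

`magic` follows `width` (1 byte), so it starts at byte offset 1 and occupies 4 bytes.
Bytes at offsets 1..4: CF A9 C0 6D.
Little-endian stores the least-significant byte at the lowest address.
Reassemble most-significant byte first: 6D C0 A9 CF → 0x6DC0A9CF.
0x6DC0A9CF = 1841342927.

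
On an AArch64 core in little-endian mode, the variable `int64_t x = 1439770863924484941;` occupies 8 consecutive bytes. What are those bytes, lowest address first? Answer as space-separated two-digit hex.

4D 1B 2D F6 F8 17 FB 13

1439770863924484941 in hexadecimal, padded to 64 bits, is 0x13FB17F8F62D1B4D.
Split into bytes (most-significant first): 13 FB 17 F8 F6 2D 1B 4D.
Little-endian stores the least-significant byte at the lowest address.
So at ascending addresses the bytes are 4D 1B 2D F6 F8 17 FB 13.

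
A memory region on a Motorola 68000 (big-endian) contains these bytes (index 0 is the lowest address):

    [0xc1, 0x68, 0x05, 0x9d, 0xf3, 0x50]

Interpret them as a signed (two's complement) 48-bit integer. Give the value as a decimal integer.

-68822461713584

Big-endian stores the most-significant byte at the lowest address.
The bytes are already most-significant first: 0xC168059DF350.
Top bit is set, so as a signed 48-bit value this is 0xC168059DF350 − 2^48 = -68822461713584.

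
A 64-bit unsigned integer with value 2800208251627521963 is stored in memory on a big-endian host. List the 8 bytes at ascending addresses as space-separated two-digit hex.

26 DC 56 91 97 60 47 AB

2800208251627521963 in hexadecimal, padded to 64 bits, is 0x26DC5691976047AB.
Split into bytes (most-significant first): 26 DC 56 91 97 60 47 AB.
Big-endian: lowest address holds the most-significant byte.
So the memory order matches the most-significant-first order: 26 DC 56 91 97 60 47 AB.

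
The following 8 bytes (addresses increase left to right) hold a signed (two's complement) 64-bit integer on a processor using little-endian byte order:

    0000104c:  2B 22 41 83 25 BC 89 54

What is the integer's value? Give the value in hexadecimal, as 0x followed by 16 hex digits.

Little-endian: lowest address holds the least-significant byte.
Reassemble most-significant byte first: 54 89 BC 25 83 41 22 2B → 0x5489BC258341222B.

0x5489BC258341222B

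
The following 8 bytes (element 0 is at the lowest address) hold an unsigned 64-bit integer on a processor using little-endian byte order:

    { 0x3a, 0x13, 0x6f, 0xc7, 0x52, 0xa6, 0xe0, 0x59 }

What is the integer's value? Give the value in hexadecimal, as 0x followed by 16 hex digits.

0x59E0A652C76F133A

Little-endian stores the least-significant byte at the lowest address.
Reassemble most-significant byte first: 59 E0 A6 52 C7 6F 13 3A → 0x59E0A652C76F133A.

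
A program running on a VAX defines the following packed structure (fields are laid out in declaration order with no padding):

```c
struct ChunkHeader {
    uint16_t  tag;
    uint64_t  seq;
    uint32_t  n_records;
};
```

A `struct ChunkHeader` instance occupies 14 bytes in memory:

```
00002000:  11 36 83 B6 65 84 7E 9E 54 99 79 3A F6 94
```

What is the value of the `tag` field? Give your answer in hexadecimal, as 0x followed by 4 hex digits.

0x3611

`tag` is the first field, at byte offset 0, occupying 2 bytes.
Bytes at offsets 0..1: 11 36.
In little-endian order the low byte comes first in memory.
Reassemble most-significant byte first: 36 11 → 0x3611.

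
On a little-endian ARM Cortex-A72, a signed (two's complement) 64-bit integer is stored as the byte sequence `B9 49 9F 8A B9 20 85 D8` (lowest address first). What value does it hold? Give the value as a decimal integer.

Little-endian: lowest address holds the least-significant byte.
Reassemble most-significant byte first: D8 85 20 B9 8A 9F 49 B9 → 0xD88520B98A9F49B9.
Top bit is set, so as a signed 64-bit value this is 0xD88520B98A9F49B9 − 2^64 = -2844831608347866695.

-2844831608347866695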